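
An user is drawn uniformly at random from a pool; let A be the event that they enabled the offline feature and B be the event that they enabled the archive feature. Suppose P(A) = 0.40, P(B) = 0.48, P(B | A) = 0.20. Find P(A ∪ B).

0.80

P(A ∩ B) = P(A)·P(B|A) = 0.40 × 0.20 = 0.08
P(A ∪ B) = 0.40 + 0.48 − 0.08 = 0.80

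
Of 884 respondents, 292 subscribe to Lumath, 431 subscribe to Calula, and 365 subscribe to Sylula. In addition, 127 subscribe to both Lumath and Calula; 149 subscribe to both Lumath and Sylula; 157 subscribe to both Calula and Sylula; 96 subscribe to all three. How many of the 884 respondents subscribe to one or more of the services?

By inclusion-exclusion,
|at least one| = 292 + 431 + 365 − 127 − 149 − 157 + 96 = 751

751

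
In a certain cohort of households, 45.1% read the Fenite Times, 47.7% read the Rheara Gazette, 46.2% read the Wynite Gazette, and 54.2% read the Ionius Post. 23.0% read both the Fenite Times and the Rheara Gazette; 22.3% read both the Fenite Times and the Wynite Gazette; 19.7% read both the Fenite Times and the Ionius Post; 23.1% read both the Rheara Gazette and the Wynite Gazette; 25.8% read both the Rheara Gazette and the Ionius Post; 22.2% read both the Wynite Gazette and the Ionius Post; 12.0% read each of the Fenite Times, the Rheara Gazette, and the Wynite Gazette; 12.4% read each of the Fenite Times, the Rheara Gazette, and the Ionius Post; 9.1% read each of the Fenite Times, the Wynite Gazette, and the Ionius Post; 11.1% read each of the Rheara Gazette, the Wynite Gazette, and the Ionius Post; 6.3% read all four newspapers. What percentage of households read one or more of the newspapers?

95.4%

P(≥1) = 45.1 + 47.7 + 46.2 + 54.2 − 23.0 − 22.3 − 19.7 − 23.1 − 25.8 − 22.2 + 12.0 + 12.4 + 9.1 + 11.1 − 6.3 = 95.4%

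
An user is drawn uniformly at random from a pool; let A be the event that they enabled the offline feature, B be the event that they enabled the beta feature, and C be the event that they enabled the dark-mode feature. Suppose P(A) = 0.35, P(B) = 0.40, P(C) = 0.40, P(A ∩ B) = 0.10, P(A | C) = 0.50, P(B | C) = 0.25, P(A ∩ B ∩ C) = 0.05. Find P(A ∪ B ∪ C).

P(A ∩ C) = P(C)·P(A|C) = 0.40 × 0.50 = 0.20
P(B ∩ C) = P(C)·P(B|C) = 0.40 × 0.25 = 0.10
P(A ∪ B ∪ C) = 0.35 + 0.40 + 0.40 − 0.10 − 0.20 − 0.10 + 0.05 = 0.80

0.80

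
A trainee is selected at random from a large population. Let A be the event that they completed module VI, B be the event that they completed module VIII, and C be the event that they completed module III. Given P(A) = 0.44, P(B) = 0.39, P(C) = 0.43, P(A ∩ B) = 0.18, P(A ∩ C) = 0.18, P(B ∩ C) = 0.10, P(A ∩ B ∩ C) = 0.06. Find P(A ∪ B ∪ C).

P(A ∪ B ∪ C) = 0.44 + 0.39 + 0.43 − 0.18 − 0.18 − 0.10 + 0.06 = 0.86

0.86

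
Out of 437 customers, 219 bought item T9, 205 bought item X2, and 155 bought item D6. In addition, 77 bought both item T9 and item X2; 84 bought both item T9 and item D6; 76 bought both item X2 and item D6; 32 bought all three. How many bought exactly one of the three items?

201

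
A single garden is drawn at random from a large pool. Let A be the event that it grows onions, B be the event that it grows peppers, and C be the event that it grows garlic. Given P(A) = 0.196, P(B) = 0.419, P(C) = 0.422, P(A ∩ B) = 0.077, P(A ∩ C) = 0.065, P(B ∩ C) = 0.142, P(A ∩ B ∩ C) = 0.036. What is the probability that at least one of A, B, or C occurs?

P(A ∪ B ∪ C) = 0.196 + 0.419 + 0.422 − 0.077 − 0.065 − 0.142 + 0.036 = 0.789

0.789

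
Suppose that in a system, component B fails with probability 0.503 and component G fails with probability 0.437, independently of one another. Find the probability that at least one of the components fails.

0.720189

P(none) = (1 − 0.503) × (1 − 0.437) = 0.497 × 0.563 = 0.279811
P(at least one) = 1 − 0.279811 = 0.720189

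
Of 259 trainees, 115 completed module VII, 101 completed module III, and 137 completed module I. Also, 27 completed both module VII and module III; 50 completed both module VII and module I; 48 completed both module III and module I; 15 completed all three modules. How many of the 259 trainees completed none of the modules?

16

By inclusion-exclusion,
N(≥1) = 115 + 101 + 137 − 27 − 50 − 48 + 15 = 243
None: 259 − 243 = 16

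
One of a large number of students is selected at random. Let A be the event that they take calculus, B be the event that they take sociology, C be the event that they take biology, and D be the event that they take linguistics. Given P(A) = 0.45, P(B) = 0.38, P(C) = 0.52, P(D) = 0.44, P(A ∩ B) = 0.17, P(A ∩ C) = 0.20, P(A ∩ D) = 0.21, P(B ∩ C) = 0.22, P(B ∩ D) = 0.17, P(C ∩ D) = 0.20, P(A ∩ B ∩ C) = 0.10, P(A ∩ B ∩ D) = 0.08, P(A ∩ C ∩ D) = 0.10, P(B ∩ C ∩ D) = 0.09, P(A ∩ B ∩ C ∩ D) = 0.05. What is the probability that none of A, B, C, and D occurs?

0.06

Inclusion–exclusion gives
P(A ∪ B ∪ C ∪ D) = 0.45 + 0.38 + 0.52 + 0.44 − 0.17 − 0.20 − 0.21 − 0.22 − 0.17 − 0.20 + 0.10 + 0.08 + 0.10 + 0.09 − 0.05 = 0.94
P(none) = 1 − 0.94 = 0.06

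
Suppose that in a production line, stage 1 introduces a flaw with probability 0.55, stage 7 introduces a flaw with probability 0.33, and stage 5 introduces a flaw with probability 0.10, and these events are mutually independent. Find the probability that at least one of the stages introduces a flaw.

0.72865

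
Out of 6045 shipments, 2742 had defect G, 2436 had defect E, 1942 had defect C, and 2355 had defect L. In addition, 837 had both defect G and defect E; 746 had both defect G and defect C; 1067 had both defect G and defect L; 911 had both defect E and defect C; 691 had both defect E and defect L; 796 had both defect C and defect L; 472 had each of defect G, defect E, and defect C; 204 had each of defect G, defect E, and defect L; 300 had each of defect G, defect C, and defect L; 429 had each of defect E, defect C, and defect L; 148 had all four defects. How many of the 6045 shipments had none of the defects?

By inclusion-exclusion,
|union| = 2742 + 2436 + 1942 + 2355 − 837 − 746 − 1067 − 911 − 691 − 796 + 472 + 204 + 300 + 429 − 148 = 5684
None: 6045 − 5684 = 361

361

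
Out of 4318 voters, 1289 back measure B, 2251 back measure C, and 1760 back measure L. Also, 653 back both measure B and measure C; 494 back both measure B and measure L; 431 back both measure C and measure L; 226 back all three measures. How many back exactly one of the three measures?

2822

Using the inclusion–exclusion count for exactly one event:
|exactly one| = 1289 + 2251 + 1760 − 2·653 − 2·494 − 2·431 + 3·226 = 2822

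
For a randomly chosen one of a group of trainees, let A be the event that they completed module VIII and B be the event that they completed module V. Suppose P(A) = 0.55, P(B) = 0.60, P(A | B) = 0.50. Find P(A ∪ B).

0.85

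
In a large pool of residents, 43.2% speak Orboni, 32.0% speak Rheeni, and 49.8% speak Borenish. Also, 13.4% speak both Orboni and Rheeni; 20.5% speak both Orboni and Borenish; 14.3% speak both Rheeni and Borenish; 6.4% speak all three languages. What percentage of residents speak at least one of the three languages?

By inclusion-exclusion,
P(≥1) = 43.2 + 32.0 + 49.8 − 13.4 − 20.5 − 14.3 + 6.4 = 83.2%

83.2%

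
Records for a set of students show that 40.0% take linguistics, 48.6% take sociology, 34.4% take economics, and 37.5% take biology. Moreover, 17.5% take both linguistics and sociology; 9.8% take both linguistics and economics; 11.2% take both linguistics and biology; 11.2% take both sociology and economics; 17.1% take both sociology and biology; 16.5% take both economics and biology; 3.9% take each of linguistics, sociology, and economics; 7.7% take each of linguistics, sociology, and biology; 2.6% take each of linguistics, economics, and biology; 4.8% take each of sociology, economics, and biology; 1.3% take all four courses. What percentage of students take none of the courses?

P(at least one) = 40.0 + 48.6 + 34.4 + 37.5 − 17.5 − 9.8 − 11.2 − 11.2 − 17.1 − 16.5 + 3.9 + 7.7 + 2.6 + 4.8 − 1.3 = 94.9%
P(none) = 100% − 94.9% = 5.1%

5.1%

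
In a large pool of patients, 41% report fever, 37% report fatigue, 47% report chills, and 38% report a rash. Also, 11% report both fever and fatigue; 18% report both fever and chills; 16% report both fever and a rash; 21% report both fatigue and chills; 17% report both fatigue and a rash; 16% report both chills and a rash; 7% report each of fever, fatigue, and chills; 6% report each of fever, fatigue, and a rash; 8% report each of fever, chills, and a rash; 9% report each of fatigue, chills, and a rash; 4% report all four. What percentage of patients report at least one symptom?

90%

By inclusion–exclusion:
P(at least one) = 41 + 37 + 47 + 38 − 11 − 18 − 16 − 21 − 17 − 16 + 7 + 6 + 8 + 9 − 4 = 90%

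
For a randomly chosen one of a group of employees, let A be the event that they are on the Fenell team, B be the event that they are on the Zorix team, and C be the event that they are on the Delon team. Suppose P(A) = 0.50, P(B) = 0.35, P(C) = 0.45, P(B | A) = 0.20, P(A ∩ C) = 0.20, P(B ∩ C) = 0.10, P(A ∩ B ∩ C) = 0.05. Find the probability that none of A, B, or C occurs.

P(A ∩ B) = P(A)·P(B|A) = 0.50 × 0.20 = 0.10
Using inclusion–exclusion:
P(A ∪ B ∪ C) = 0.50 + 0.35 + 0.45 − 0.10 − 0.20 − 0.10 + 0.05 = 0.95
P(none) = 1 − 0.95 = 0.05

0.05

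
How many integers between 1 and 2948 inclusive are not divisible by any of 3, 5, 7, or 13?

Apply inclusion-exclusion:
982 + 589 + 421 + 226 − 196 − 140 − 75 − 84 − 45 − 32 + 28 + 15 + 10 + 6 − 2 = 1703
2948 − 1703 = 1245

1245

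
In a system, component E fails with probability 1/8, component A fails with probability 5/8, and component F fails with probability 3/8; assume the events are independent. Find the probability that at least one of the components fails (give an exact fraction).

Independence gives P(none) = ∏(1 − pᵢ).
P(none) = (1 − 1/8) × (1 − 5/8) × (1 − 3/8) = 7/8 × 3/8 × 5/8 = 105/512
P(at least one) = 1 − 105/512 = 407/512

407/512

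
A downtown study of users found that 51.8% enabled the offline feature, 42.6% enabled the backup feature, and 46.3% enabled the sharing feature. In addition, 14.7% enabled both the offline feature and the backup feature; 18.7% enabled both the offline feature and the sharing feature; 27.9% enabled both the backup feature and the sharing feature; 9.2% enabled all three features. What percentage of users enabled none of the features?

11.4%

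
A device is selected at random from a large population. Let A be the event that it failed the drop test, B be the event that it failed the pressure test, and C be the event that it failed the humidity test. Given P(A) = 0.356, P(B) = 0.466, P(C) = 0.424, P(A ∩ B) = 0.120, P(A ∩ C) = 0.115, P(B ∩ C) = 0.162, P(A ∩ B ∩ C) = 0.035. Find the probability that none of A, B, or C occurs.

P(A ∪ B ∪ C) = 0.356 + 0.466 + 0.424 − 0.120 − 0.115 − 0.162 + 0.035 = 0.884
P(none) = 1 − 0.884 = 0.116

0.116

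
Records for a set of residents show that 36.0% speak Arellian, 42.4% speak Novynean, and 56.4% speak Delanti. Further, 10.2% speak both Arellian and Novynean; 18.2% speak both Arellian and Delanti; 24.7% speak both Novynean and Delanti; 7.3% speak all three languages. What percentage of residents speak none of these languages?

P(at least one) = 36.0 + 42.4 + 56.4 − 10.2 − 18.2 − 24.7 + 7.3 = 89.0%
P(none) = 100% − 89.0% = 11.0%

11.0%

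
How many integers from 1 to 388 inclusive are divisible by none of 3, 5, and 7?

178

floor(388/3) + floor(388/5) + floor(388/7) − floor(388/15) − floor(388/21) − floor(388/35) + floor(388/105) = 129 + 77 + 55 − 25 − 18 − 11 + 3 = 210
388 − 210 = 178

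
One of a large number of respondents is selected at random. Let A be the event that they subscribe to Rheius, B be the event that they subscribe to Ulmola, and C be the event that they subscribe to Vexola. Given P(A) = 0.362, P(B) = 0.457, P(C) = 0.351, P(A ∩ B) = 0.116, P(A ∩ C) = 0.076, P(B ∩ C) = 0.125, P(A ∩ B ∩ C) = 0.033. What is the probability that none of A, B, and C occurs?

0.114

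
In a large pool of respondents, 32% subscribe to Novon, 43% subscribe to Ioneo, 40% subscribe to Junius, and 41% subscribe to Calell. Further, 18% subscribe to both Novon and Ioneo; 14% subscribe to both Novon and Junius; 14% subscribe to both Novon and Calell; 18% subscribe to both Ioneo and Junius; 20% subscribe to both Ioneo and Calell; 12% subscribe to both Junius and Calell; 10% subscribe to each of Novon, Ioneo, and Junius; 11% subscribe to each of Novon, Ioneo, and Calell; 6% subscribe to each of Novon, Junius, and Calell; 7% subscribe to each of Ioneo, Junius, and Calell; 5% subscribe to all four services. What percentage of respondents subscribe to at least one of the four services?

89%

P(union) = 32 + 43 + 40 + 41 − 18 − 14 − 14 − 18 − 20 − 12 + 10 + 11 + 6 + 7 − 5 = 89%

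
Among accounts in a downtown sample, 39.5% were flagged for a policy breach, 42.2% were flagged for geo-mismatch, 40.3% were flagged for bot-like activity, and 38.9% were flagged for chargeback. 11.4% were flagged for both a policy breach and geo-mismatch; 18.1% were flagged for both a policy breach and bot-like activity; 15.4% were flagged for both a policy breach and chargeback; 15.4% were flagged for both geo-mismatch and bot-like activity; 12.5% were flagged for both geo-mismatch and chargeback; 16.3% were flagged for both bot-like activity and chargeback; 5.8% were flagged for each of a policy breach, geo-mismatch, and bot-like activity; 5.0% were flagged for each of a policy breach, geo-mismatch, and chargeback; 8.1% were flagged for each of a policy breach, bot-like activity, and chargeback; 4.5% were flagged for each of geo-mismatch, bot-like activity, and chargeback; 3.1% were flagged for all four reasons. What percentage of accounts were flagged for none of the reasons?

Apply inclusion-exclusion:
P(≥1) = 39.5 + 42.2 + 40.3 + 38.9 − 11.4 − 18.1 − 15.4 − 15.4 − 12.5 − 16.3 + 5.8 + 5.0 + 8.1 + 4.5 − 3.1 = 92.1%
P(none) = 100% − 92.1% = 7.9%

7.9%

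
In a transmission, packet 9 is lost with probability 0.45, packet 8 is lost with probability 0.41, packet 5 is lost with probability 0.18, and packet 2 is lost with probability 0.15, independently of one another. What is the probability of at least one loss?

0.7738235

P(none) = (1 − 0.45) × (1 − 0.41) × (1 − 0.18) × (1 − 0.15) = 0.55 × 0.59 × 0.82 × 0.85 = 0.2261765
P(at least one) = 1 − 0.2261765 = 0.7738235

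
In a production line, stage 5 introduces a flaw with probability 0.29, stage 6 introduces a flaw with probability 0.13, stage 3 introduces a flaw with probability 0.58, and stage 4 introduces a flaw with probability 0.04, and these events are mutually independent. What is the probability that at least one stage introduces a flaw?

0.75094336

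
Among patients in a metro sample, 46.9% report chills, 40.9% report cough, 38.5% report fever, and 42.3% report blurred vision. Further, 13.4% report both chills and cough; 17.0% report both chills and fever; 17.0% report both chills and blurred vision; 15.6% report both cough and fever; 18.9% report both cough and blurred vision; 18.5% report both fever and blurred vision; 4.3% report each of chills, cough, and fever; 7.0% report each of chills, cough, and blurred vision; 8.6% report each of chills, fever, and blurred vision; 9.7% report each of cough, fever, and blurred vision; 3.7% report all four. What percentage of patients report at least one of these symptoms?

By inclusion-exclusion,
P(at least one) = 46.9 + 40.9 + 38.5 + 42.3 − 13.4 − 17.0 − 17.0 − 15.6 − 18.9 − 18.5 + 4.3 + 7.0 + 8.6 + 9.7 − 3.7 = 94.1%

94.1%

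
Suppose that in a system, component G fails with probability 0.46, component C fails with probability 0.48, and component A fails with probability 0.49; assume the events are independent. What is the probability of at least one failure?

P(none) = (1 − 0.46) × (1 − 0.48) × (1 − 0.49) = 0.54 × 0.52 × 0.51 = 0.143208
P(at least one) = 1 − 0.143208 = 0.856792

0.856792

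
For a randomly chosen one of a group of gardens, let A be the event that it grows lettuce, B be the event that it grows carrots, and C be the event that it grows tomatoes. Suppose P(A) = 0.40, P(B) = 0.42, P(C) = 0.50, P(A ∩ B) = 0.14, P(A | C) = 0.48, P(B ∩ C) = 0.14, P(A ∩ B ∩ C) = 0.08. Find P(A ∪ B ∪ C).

P(A ∩ C) = P(C)·P(A|C) = 0.50 × 0.48 = 0.24
By inclusion–exclusion:
P(A ∪ B ∪ C) = 0.40 + 0.42 + 0.50 − 0.14 − 0.24 − 0.14 + 0.08 = 0.88

0.88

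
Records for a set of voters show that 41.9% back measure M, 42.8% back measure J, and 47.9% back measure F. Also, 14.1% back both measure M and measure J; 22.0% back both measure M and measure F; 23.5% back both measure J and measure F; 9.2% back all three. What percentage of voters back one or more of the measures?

By inclusion-exclusion,
P(union) = 41.9 + 42.8 + 47.9 − 14.1 − 22.0 − 23.5 + 9.2 = 82.2%

82.2%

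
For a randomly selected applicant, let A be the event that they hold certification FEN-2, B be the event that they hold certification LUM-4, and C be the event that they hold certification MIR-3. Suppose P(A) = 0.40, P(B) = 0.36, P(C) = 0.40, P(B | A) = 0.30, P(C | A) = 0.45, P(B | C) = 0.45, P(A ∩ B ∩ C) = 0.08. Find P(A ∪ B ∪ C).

0.76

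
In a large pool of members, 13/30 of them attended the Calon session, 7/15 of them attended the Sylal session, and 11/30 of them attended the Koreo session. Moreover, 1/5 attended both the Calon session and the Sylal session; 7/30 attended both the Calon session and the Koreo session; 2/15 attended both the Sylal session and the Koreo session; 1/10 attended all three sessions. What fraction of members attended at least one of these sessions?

P(≥1) = 13/30 + 7/15 + 11/30 − 1/5 − 7/30 − 2/15 + 1/10 = 4/5

4/5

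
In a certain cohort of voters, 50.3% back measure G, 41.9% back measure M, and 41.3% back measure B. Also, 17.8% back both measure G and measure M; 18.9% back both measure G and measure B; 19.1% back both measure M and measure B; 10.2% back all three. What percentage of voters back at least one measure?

By inclusion-exclusion,
P(≥1) = 50.3 + 41.9 + 41.3 − 17.8 − 18.9 − 19.1 + 10.2 = 87.9%

87.9%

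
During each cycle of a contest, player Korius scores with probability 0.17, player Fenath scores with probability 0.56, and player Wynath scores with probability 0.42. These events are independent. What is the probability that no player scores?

0.211816

Since the events are independent, P(none) is the product of the individual non-occurrence probabilities.
P(none) = (1 − 0.17) × (1 − 0.56) × (1 − 0.42) = 0.83 × 0.44 × 0.58 = 0.211816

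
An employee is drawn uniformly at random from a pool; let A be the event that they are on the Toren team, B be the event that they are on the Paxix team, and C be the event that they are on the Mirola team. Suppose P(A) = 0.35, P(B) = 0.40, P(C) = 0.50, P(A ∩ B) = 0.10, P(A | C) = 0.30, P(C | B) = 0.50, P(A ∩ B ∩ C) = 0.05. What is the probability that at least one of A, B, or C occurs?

P(A ∩ C) = P(C)·P(A|C) = 0.50 × 0.30 = 0.15
P(B ∩ C) = P(B)·P(C|B) = 0.40 × 0.50 = 0.20
P(A ∪ B ∪ C) = 0.35 + 0.40 + 0.50 − 0.10 − 0.15 − 0.20 + 0.05 = 0.85

0.85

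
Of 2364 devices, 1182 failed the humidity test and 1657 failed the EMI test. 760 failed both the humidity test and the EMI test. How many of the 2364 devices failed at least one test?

2079

By inclusion-exclusion,
|union| = 1182 + 1657 − 760 = 2079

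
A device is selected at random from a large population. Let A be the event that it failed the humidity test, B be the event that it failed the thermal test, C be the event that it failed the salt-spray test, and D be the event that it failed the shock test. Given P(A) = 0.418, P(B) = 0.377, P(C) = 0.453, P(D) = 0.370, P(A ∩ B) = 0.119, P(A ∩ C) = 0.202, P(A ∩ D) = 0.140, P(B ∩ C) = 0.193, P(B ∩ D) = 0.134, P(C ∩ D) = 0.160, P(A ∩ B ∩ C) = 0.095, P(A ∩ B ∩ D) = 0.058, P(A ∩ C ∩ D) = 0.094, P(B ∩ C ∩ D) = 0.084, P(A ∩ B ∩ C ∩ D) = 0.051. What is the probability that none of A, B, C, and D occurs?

0.050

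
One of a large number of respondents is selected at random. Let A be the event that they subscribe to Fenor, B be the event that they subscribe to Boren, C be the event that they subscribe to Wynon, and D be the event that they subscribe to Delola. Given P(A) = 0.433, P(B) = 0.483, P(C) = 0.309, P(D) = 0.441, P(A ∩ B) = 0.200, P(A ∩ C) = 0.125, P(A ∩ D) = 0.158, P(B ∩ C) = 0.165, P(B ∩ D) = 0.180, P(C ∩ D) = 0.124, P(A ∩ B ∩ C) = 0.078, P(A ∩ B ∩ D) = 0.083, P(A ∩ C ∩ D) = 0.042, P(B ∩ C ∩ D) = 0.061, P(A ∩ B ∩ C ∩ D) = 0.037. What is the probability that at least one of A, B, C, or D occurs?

Apply inclusion-exclusion:
P(A ∪ B ∪ C ∪ D) = 0.433 + 0.483 + 0.309 + 0.441 − 0.200 − 0.125 − 0.158 − 0.165 − 0.180 − 0.124 + 0.078 + 0.083 + 0.042 + 0.061 − 0.037 = 0.941

0.941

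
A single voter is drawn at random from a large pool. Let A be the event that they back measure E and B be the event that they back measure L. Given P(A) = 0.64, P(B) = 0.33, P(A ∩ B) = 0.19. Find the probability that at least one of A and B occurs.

0.78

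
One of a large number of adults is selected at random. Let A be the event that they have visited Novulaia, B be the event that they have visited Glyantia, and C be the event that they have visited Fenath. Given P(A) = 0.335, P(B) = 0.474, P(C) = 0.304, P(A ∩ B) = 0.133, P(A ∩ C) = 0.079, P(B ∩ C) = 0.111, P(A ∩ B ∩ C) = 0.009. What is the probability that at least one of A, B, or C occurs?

Inclusion–exclusion gives
P(A ∪ B ∪ C) = 0.335 + 0.474 + 0.304 − 0.133 − 0.079 − 0.111 + 0.009 = 0.799

0.799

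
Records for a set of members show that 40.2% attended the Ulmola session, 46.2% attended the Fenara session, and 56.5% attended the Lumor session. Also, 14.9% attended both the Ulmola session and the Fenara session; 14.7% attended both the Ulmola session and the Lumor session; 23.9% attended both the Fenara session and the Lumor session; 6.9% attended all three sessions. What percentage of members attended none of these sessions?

3.7%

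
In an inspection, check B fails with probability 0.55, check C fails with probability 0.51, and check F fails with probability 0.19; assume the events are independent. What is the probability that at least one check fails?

P(none) = (1 − 0.55) × (1 − 0.51) × (1 − 0.19) = 0.45 × 0.49 × 0.81 = 0.178605
P(at least one) = 1 − 0.178605 = 0.821395

0.821395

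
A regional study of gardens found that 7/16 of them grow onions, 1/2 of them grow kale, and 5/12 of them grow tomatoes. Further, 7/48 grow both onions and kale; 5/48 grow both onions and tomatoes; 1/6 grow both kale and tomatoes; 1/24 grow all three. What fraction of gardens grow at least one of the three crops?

47/48

P(union) = 7/16 + 1/2 + 5/12 − 7/48 − 5/48 − 1/6 + 1/24 = 47/48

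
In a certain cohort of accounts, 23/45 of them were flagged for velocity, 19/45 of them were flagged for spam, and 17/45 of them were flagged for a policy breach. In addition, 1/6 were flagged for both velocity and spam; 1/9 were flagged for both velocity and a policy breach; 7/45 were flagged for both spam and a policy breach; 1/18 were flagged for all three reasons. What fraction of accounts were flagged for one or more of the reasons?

Using inclusion–exclusion:
P(union) = 23/45 + 19/45 + 17/45 − 1/6 − 1/9 − 7/45 + 1/18 = 14/15

14/15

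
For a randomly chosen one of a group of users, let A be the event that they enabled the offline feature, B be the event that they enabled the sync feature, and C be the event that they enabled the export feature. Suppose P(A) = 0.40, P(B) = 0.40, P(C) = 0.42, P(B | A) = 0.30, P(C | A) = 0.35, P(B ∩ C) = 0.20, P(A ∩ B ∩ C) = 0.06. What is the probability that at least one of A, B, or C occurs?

P(A ∩ B) = P(A)·P(B|A) = 0.40 × 0.30 = 0.12
P(A ∩ C) = P(A)·P(C|A) = 0.40 × 0.35 = 0.14
Apply inclusion-exclusion:
P(A ∪ B ∪ C) = 0.40 + 0.40 + 0.42 − 0.12 − 0.14 − 0.20 + 0.06 = 0.82

0.82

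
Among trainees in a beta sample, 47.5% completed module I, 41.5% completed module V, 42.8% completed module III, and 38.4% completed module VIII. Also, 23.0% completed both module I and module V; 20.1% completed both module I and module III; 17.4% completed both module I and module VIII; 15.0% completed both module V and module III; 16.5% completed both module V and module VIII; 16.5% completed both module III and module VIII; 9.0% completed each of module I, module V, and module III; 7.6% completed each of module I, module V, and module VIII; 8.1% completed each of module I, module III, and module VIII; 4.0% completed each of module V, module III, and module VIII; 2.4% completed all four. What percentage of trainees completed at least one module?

88.0%

Using inclusion–exclusion:
P(≥1) = 47.5 + 41.5 + 42.8 + 38.4 − 23.0 − 20.1 − 17.4 − 15.0 − 16.5 − 16.5 + 9.0 + 7.6 + 8.1 + 4.0 − 2.4 = 88.0%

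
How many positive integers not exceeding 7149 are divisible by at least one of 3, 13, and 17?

3007

floor(7149/3) + floor(7149/13) + floor(7149/17) − floor(7149/39) − floor(7149/51) − floor(7149/221) + floor(7149/663) = 2383 + 549 + 420 − 183 − 140 − 32 + 10 = 3007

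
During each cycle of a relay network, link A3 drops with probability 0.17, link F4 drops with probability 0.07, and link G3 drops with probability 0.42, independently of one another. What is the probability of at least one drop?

P(none) = (1 − 0.17) × (1 − 0.07) × (1 − 0.42) = 0.83 × 0.93 × 0.58 = 0.447702
P(at least one) = 1 − 0.447702 = 0.552298

0.552298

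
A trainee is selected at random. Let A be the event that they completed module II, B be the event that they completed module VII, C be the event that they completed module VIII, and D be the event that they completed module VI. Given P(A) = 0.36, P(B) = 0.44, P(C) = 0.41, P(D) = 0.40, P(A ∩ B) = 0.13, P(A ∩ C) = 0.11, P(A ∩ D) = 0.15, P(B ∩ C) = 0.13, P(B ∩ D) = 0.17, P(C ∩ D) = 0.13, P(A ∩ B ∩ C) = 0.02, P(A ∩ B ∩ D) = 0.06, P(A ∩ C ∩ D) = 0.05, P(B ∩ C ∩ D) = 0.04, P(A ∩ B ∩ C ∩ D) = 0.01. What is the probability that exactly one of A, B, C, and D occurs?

Using the inclusion–exclusion count for exactly one event:
P(exactly one) = 0.36 + 0.44 + 0.41 + 0.40 − 2·0.13 − 2·0.11 − 2·0.15 − 2·0.13 − 2·0.17 − 2·0.13 + 3·0.02 + 3·0.06 + 3·0.05 + 3·0.04 − 4·0.01 = 0.44

0.44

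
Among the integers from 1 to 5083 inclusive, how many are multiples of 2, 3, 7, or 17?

Apply inclusion-exclusion:
⌊5083/2⌋ + ⌊5083/3⌋ + ⌊5083/7⌋ + ⌊5083/17⌋ − ⌊5083/6⌋ − ⌊5083/14⌋ − ⌊5083/34⌋ − ⌊5083/21⌋ − ⌊5083/51⌋ − ⌊5083/119⌋ + ⌊5083/42⌋ + ⌊5083/102⌋ + ⌊5083/238⌋ + ⌊5083/357⌋ − ⌊5083/714⌋ = 2541 + 1694 + 726 + 299 − 847 − 363 − 149 − 242 − 99 − 42 + 121 + 49 + 21 + 14 − 7 = 3716

3716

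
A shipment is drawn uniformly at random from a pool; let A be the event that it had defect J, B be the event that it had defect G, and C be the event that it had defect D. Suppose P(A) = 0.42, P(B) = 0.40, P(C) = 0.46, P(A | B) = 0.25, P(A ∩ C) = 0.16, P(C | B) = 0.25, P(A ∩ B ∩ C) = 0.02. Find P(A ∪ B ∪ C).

P(A ∩ B) = P(B)·P(A|B) = 0.40 × 0.25 = 0.10
P(B ∩ C) = P(B)·P(C|B) = 0.40 × 0.25 = 0.10
By inclusion–exclusion:
P(A ∪ B ∪ C) = 0.42 + 0.40 + 0.46 − 0.10 − 0.16 − 0.10 + 0.02 = 0.94

0.94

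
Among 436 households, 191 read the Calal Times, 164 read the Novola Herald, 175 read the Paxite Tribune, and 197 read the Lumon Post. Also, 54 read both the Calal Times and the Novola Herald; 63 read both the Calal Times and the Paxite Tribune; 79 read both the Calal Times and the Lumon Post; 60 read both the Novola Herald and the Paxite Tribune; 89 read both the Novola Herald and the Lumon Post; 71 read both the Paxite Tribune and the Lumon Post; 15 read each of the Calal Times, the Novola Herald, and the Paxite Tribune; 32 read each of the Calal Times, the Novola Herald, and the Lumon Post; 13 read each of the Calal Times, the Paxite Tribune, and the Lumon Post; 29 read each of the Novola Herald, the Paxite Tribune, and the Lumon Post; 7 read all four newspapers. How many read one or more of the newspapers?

|union| = 191 + 164 + 175 + 197 − 54 − 63 − 79 − 60 − 89 − 71 + 15 + 32 + 13 + 29 − 7 = 393

393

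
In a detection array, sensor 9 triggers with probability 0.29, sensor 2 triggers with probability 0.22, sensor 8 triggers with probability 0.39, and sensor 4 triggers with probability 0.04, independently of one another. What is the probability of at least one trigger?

0.67569472

P(none) = (1 − 0.29) × (1 − 0.22) × (1 − 0.39) × (1 − 0.04) = 0.71 × 0.78 × 0.61 × 0.96 = 0.32430528
P(at least one) = 1 − 0.32430528 = 0.67569472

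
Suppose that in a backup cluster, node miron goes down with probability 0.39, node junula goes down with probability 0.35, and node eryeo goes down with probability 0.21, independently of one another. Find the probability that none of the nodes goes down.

0.313235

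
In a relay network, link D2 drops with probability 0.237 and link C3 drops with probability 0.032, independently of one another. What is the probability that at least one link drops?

P(none) = (1 − 0.237) × (1 − 0.032) = 0.763 × 0.968 = 0.738584
P(at least one) = 1 − 0.738584 = 0.261416

0.261416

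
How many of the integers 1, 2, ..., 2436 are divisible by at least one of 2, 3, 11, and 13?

1755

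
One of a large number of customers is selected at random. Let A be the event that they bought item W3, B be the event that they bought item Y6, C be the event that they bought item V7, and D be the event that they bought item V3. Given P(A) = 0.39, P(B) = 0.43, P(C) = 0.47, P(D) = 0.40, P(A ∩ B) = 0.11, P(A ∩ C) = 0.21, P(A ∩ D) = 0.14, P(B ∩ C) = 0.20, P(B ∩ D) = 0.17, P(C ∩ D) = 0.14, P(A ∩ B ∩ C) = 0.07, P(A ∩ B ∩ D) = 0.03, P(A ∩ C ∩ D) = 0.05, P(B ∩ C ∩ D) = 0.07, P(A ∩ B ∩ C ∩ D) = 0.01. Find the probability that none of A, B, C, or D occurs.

Apply inclusion-exclusion:
P(A ∪ B ∪ C ∪ D) = 0.39 + 0.43 + 0.47 + 0.40 − 0.11 − 0.21 − 0.14 − 0.20 − 0.17 − 0.14 + 0.07 + 0.03 + 0.05 + 0.07 − 0.01 = 0.93
P(none) = 1 − 0.93 = 0.07

0.07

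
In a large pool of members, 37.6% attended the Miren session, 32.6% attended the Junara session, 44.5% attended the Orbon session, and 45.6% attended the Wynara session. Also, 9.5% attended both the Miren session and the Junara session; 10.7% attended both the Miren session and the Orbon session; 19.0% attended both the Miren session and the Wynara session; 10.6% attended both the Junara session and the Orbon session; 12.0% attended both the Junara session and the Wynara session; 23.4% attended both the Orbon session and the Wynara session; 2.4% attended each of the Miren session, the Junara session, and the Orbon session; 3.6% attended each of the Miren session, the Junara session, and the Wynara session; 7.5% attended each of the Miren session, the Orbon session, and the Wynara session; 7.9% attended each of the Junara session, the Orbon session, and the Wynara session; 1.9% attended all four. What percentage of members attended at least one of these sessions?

P(at least one) = 37.6 + 32.6 + 44.5 + 45.6 − 9.5 − 10.7 − 19.0 − 10.6 − 12.0 − 23.4 + 2.4 + 3.6 + 7.5 + 7.9 − 1.9 = 94.6%

94.6%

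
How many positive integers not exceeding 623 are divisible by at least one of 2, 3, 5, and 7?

Apply inclusion-exclusion:
⌊623/2⌋ + ⌊623/3⌋ + ⌊623/5⌋ + ⌊623/7⌋ − ⌊623/6⌋ − ⌊623/10⌋ − ⌊623/14⌋ − ⌊623/15⌋ − ⌊623/21⌋ − ⌊623/35⌋ + ⌊623/30⌋ + ⌊623/42⌋ + ⌊623/70⌋ + ⌊623/105⌋ − ⌊623/210⌋ = 311 + 207 + 124 + 89 − 103 − 62 − 44 − 41 − 29 − 17 + 20 + 14 + 8 + 5 − 2 = 480

480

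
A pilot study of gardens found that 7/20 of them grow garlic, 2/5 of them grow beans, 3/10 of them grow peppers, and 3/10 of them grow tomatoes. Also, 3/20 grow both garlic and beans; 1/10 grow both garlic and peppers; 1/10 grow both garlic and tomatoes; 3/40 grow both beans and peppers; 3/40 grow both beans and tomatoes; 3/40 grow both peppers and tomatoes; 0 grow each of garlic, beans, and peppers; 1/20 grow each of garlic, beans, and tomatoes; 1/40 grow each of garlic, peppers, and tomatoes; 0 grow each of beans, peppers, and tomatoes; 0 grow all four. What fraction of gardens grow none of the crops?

3/20

Using inclusion–exclusion:
P(union) = 7/20 + 2/5 + 3/10 + 3/10 − 3/20 − 1/10 − 1/10 − 3/40 − 3/40 − 3/40 + 0 + 1/20 + 1/40 + 0 − 0 = 17/20
P(none) = 1 − 17/20 = 3/20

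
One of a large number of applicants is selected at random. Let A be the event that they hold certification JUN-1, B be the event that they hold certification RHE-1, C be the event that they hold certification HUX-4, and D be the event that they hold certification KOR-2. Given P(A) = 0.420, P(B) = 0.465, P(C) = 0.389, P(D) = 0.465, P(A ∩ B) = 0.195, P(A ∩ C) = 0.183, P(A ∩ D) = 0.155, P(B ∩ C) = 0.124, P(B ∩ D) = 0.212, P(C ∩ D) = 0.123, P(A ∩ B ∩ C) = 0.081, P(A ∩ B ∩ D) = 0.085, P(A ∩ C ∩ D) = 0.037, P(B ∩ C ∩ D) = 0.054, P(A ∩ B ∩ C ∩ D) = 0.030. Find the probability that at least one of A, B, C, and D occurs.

P(A ∪ B ∪ C ∪ D) = 0.420 + 0.465 + 0.389 + 0.465 − 0.195 − 0.183 − 0.155 − 0.124 − 0.212 − 0.123 + 0.081 + 0.085 + 0.037 + 0.054 − 0.030 = 0.974

0.974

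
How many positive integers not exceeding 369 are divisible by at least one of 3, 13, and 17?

Inclusion–exclusion gives
123 + 28 + 21 − 9 − 7 − 1 + 0 = 155

155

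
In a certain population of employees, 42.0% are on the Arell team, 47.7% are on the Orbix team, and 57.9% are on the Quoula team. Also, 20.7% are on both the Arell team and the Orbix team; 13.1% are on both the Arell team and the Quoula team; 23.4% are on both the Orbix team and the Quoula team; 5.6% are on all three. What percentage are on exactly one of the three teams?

By inclusion–exclusion (exactly-one form):
P(exactly one) = 42.0 + 47.7 + 57.9 − 2·20.7 − 2·13.1 − 2·23.4 + 3·5.6 = 50.0%

50.0%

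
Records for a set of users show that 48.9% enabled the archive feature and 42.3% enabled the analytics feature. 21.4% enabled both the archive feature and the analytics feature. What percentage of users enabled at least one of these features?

P(at least one) = 48.9 + 42.3 − 21.4 = 69.8%

69.8%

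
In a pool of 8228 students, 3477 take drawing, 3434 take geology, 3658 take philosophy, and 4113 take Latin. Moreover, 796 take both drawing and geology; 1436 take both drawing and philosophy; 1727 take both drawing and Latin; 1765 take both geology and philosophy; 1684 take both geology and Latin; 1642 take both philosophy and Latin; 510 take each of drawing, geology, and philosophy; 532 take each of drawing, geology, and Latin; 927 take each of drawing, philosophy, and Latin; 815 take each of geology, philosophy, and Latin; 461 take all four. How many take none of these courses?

By inclusion–exclusion:
|union| = 3477 + 3434 + 3658 + 4113 − 796 − 1436 − 1727 − 1765 − 1684 − 1642 + 510 + 532 + 927 + 815 − 461 = 7955
None: 8228 − 7955 = 273

273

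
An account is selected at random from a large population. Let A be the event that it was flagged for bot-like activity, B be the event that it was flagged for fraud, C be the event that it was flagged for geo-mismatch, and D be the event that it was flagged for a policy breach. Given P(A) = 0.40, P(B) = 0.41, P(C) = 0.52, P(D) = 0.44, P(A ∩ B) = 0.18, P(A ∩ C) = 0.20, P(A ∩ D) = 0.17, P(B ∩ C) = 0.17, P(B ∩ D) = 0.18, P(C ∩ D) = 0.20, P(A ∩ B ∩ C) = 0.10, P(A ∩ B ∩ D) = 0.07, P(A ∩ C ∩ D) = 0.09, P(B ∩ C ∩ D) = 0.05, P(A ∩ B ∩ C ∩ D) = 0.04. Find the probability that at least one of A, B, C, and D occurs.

By inclusion–exclusion:
P(A ∪ B ∪ C ∪ D) = 0.40 + 0.41 + 0.52 + 0.44 − 0.18 − 0.20 − 0.17 − 0.17 − 0.18 − 0.20 + 0.10 + 0.07 + 0.09 + 0.05 − 0.04 = 0.94

0.94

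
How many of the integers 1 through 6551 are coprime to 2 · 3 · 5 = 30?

Apply inclusion-exclusion:
floor(6551/2) + floor(6551/3) + floor(6551/5) − floor(6551/6) − floor(6551/10) − floor(6551/15) + floor(6551/30) = 3275 + 2183 + 1310 − 1091 − 655 − 436 + 218 = 4804
6551 − 4804 = 1747

1747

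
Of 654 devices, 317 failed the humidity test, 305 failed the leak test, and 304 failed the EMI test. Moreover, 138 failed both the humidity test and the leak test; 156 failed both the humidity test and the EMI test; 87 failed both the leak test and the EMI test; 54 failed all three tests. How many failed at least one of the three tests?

By inclusion-exclusion,
N(≥1) = 317 + 305 + 304 − 138 − 156 − 87 + 54 = 599

599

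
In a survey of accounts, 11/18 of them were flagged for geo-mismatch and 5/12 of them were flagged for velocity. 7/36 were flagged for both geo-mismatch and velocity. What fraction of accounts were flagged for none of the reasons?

By inclusion–exclusion:
P(union) = 11/18 + 5/12 − 7/36 = 5/6
P(none) = 1 − 5/6 = 1/6

1/6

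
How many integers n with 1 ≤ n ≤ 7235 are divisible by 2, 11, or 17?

4140

Apply inclusion-exclusion:
floor(7235/2) + floor(7235/11) + floor(7235/17) − floor(7235/22) − floor(7235/34) − floor(7235/187) + floor(7235/374) = 3617 + 657 + 425 − 328 − 212 − 38 + 19 = 4140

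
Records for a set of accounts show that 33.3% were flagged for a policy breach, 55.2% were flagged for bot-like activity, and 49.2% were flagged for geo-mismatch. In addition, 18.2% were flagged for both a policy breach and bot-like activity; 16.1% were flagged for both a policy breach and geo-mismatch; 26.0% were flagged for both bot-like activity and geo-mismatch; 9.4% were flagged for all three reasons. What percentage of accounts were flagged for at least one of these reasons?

86.8%

Inclusion–exclusion gives
P(union) = 33.3 + 55.2 + 49.2 − 18.2 − 16.1 − 26.0 + 9.4 = 86.8%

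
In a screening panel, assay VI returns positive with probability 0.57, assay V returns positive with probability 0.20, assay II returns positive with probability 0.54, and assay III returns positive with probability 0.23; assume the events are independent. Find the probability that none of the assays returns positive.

Independence gives P(none) = ∏(1 − pᵢ).
P(none) = (1 − 0.57) × (1 − 0.20) × (1 − 0.54) × (1 − 0.23) = 0.43 × 0.80 × 0.46 × 0.77 = 0.1218448

0.1218448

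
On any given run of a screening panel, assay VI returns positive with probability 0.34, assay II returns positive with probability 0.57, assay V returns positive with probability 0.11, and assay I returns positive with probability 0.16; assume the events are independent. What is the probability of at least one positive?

0.78783112

P(none) = (1 − 0.34) × (1 − 0.57) × (1 − 0.11) × (1 − 0.16) = 0.66 × 0.43 × 0.89 × 0.84 = 0.21216888
P(at least one) = 1 − 0.21216888 = 0.78783112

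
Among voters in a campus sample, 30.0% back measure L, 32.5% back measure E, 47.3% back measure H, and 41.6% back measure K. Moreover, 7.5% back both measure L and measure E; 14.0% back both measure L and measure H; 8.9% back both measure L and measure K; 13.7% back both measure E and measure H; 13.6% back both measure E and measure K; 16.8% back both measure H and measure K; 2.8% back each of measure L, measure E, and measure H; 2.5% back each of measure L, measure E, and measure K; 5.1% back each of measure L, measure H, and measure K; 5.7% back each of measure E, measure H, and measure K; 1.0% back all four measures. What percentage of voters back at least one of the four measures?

Apply inclusion-exclusion:
P(union) = 30.0 + 32.5 + 47.3 + 41.6 − 7.5 − 14.0 − 8.9 − 13.7 − 13.6 − 16.8 + 2.8 + 2.5 + 5.1 + 5.7 − 1.0 = 92.0%

92.0%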